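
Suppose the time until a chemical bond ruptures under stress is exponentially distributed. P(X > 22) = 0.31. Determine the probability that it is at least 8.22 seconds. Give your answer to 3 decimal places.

0.646

e^(−λ·22) = 0.31 ⇒ λ = −ln(0.31)/22 = 0.0532356.
P(X > 8.22) = e^(−0.0532356·8.22) = e^(−0.4376) ≈ 0.646.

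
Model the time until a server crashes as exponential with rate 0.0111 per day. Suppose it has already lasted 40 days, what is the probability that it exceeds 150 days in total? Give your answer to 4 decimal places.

By the memoryless property, P(X > 40+110 | X > 40) = P(X > 110).
P(X > 110) = e^(−1.221) ≈ 0.2949.

0.2949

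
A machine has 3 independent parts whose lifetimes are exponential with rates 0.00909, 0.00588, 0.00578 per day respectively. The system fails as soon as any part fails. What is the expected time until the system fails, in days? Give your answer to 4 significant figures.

48.19

The time to first failure is exponential with rate Σλ = 0.00909 + 0.00588 + 0.00578 = 0.02075.
E[min] = 1/Σλ = 1/0.02075 = 48.1928 days.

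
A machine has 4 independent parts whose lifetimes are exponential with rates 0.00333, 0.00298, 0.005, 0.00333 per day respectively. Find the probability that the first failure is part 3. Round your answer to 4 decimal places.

The time to first failure is exponential with rate Σλ = 0.00333 + 0.00298 + 0.005 + 0.00333 = 0.01464.
P(part 3 first) = λ_3/Σλ = 0.005/0.01464 ≈ 0.3415.

0.3415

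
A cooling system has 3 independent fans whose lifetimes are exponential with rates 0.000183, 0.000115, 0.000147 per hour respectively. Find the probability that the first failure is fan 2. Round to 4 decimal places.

The time to first failure is exponential with rate Σλ = 0.000183 + 0.000115 + 0.000147 = 0.000445.
P(fan 2 first) = λ_2/Σλ = 0.000115/0.000445 ≈ 0.2584.

0.2584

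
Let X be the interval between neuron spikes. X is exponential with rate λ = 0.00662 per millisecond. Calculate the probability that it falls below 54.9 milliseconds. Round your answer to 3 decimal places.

P(X ≤ 54.9) = 1 − e^(−λ·54.9) = 1 − e^(−0.36344) ≈ 0.305.

0.305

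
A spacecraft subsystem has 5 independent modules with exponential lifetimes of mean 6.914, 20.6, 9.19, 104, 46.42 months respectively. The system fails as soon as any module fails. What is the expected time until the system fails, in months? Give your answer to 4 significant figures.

The first failure time is exponential with rate Σλ_i = 1/6.914 + 1/20.6 + 1/9.19 + 1/104 + 1/46.42 = 0.33315 per month.
E[min] = 1/Σλ = 1/0.33315 = 3.00166 months.

3.002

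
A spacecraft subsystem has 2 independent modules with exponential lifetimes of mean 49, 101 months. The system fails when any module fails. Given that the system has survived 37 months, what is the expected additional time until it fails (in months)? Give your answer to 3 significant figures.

33.0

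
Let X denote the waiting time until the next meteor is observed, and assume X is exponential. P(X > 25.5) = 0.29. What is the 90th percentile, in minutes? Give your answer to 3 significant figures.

47.4

e^(−λ·25.5) = 0.29 ⇒ λ = −ln(0.29)/25.5 = 0.0485441.
90th percentile: 1 − e^(−λt) = 0.9, t = −ln(0.1)/λ = 47.4329 minutes.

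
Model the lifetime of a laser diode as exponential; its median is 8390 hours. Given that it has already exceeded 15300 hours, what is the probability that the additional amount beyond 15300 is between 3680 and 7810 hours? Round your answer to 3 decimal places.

For an exponential, median = ln(2)/λ, so λ = ln 2 / 8390 = 0.0000826159 per hour.
Memoryless: the residual past 15300 is again Exp(λ).
P(3680 < residual < 7810) = e^(−λ·3680) − e^(−λ·7810) = 0.73784 − 0.52454 ≈ 0.213.

0.213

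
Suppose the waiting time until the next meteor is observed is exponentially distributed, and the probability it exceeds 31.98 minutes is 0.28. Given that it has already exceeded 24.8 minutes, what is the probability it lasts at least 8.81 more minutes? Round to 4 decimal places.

0.7042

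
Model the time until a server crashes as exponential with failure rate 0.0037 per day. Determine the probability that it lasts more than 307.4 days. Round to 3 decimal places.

P(X > 307.4) = e^(−λ·307.4) = e^(−1.1374) ≈ 0.321.

0.321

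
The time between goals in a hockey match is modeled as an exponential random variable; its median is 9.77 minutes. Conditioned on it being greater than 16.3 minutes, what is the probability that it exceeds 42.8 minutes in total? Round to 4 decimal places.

0.1526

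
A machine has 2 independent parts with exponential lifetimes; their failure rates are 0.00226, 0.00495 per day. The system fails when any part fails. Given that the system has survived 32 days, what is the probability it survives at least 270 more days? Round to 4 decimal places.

Time to first failure ~ Exp(Σλ) with Σλ = 0.00721.
By memorylessness, P(T > 32+270 | T > 32) = P(T > 270) = e^(−0.00721·270) ≈ 0.1427.

0.1427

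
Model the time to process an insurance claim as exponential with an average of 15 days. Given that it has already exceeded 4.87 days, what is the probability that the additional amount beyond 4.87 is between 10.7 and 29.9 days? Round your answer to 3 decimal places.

The rate is λ = 1/15 = 0.0666667 per day.
Memoryless: the residual past 4.87 is again Exp(λ).
P(10.7 < residual < 29.9) = e^(−λ·10.7) − e^(−λ·29.9) = 0.49001 − 0.13624 ≈ 0.354.

0.354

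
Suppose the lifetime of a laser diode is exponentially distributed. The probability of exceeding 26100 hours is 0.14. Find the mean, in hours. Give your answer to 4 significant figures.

e^(−λ·26100) = 0.14 ⇒ λ = −ln(0.14)/26100 = 0.00007533.
Mean = 1/λ = 13274.9 hours.

13270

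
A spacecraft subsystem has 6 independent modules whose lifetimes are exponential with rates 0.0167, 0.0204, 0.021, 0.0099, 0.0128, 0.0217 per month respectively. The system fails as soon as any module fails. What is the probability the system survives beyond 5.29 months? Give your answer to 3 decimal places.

0.581

The time to first failure is exponential with rate Σλ = 0.0167 + 0.0204 + 0.021 + 0.0099 + 0.0128 + 0.0217 = 0.1025.
P(min > 5.29) = e^(−0.1025·5.29) = e^(−0.54223) ≈ 0.581.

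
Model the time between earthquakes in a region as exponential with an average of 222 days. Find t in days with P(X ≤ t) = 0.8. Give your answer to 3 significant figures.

357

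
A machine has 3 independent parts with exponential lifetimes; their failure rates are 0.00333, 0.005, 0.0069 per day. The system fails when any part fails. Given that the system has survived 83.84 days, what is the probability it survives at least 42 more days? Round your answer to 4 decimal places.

Time to first failure ~ Exp(Σλ) with Σλ = 0.01523.
By memorylessness, P(T > 83.84+42 | T > 83.84) = P(T > 42) = e^(−0.01523·42) ≈ 0.5275.

0.5275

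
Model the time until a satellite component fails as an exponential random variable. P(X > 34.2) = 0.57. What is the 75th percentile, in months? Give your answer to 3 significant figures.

84.3

e^(−λ·34.2) = 0.57 ⇒ λ = −ln(0.57)/34.2 = 0.0164362.
75th percentile: 1 − e^(−λt) = 0.75, t = −ln(0.25)/λ = 84.3438 months.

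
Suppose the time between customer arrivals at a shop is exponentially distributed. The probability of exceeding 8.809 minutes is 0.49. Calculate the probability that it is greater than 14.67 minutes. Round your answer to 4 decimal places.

0.3048

e^(−λ·8.809) = 0.49 ⇒ λ = −ln(0.49)/8.809 = 0.0809797.
P(X > 14.67) = e^(−0.0809797·14.67) = e^(−1.188) ≈ 0.3048.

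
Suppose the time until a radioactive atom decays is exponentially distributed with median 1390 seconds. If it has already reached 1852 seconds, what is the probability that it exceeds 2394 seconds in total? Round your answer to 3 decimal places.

0.763

For an exponential, median = ln(2)/λ, so λ = ln 2 / 1390 = 0.000498667 per second.
By the memoryless property, P(X > 1852+542 | X > 1852) = P(X > 542).
P(X > 542) = e^(−0.27028) ≈ 0.763.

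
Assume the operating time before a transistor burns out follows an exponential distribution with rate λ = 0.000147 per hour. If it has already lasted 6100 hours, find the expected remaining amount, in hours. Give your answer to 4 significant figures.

6803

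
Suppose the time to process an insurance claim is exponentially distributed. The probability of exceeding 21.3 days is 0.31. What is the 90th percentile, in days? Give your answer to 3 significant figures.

e^(−λ·21.3) = 0.31 ⇒ λ = −ln(0.31)/21.3 = 0.0549851.
90th percentile: 1 − e^(−λt) = 0.9, t = −ln(0.1)/λ = 41.8765 days.

41.9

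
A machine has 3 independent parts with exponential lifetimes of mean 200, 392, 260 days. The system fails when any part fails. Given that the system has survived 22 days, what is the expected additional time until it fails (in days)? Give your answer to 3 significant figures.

First-failure rate Σλ = 1/200 + 1/392 + 1/260 = 0.0113972.
By memorylessness the expected residual is 1/Σλ = 87.741 days, regardless of the 22 already elapsed.

87.7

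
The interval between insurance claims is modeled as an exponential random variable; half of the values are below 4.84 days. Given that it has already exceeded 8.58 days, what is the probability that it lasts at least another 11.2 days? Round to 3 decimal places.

0.201

For an exponential, median = ln(2)/λ, so λ = ln 2 / 4.84 = 0.143212 per day.
P(X > s+t | X > s) = e^(−λ(s+t))/e^(−λs) = e^(−λt), independent of s = 8.58.
P(X > 11.2) = e^(−1.604) ≈ 0.201.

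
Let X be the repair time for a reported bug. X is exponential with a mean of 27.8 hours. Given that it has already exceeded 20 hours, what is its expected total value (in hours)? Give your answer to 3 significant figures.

The rate is λ = 1/27.8 = 0.0359712 per hour.
By memorylessness, E[X | X > 20] = 20 + 1/λ = 20 + 27.8 = 47.8 hours.

47.8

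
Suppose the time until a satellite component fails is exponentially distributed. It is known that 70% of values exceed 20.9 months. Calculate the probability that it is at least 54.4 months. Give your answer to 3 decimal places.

e^(−λ·20.9) = 0.70 ⇒ λ = −ln(0.70)/20.9 = 0.0170658.
P(X > 54.4) = e^(−0.0170658·54.4) = e^(−0.92838) ≈ 0.395.

0.395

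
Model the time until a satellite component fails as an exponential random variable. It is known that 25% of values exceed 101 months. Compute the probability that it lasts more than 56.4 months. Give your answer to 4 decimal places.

0.4611

e^(−λ·101) = 0.25 ⇒ λ = −ln(0.25)/101 = 0.0137257.
P(X > 56.4) = e^(−0.0137257·56.4) = e^(−0.77413) ≈ 0.4611.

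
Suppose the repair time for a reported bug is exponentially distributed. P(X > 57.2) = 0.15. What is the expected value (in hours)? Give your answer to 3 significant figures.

30.2

e^(−λ·57.2) = 0.15 ⇒ λ = −ln(0.15)/57.2 = 0.0331664.
Mean = 1/λ = 30.151 hours.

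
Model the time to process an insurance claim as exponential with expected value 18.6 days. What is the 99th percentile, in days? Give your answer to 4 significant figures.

85.66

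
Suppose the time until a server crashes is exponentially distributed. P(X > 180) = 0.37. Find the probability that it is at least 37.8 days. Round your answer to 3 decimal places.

0.812

e^(−λ·180) = 0.37 ⇒ λ = −ln(0.37)/180 = 0.00552362.
P(X > 37.8) = e^(−0.00552362·37.8) = e^(−0.20879) ≈ 0.812.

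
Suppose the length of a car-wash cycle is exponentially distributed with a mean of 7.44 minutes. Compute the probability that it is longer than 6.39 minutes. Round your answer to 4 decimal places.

0.4236

The rate is λ = 1/7.44 = 0.134409 per minute.
P(X > 6.39) = e^(−λ·6.39) = e^(−0.85887) ≈ 0.4236.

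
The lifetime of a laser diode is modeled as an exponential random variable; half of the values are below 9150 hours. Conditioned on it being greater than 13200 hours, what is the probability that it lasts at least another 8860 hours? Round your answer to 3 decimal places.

For an exponential, median = ln(2)/λ, so λ = ln 2 / 9150 = 0.0000757538 per hour.
The exponential is memoryless, so the remaining time is again Exp(λ): the condition X > 13200 is irrelevant.
P(X > 8860) = e^(−0.67118) ≈ 0.511.

0.511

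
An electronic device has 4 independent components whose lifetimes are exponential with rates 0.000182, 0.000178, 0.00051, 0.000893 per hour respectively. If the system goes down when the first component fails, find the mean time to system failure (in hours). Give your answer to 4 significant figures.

567.2

The time to first failure is exponential with rate Σλ = 0.000182 + 0.000178 + 0.00051 + 0.000893 = 0.001763.
E[min] = 1/Σλ = 1/0.001763 = 567.215 hours.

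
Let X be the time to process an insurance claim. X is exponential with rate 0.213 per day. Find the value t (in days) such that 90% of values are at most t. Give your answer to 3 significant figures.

10.8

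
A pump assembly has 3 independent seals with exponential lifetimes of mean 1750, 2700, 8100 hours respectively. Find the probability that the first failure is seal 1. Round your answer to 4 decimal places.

0.5364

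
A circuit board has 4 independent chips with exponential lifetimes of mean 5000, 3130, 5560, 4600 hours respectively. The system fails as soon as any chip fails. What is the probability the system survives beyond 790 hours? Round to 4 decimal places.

0.4847

The first failure time is exponential with rate Σλ_i = 1/5000 + 1/3130 + 1/5560 + 1/4600 = 0.000916736 per hour.
P(min > 790) = e^(−0.000916736·790) = e^(−0.72422) ≈ 0.4847.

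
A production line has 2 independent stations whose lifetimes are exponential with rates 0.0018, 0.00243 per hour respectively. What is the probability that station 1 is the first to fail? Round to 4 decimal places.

The time to first failure is exponential with rate Σλ = 0.0018 + 0.00243 = 0.00423.
P(station 1 first) = λ_1/Σλ = 0.0018/0.00423 ≈ 0.4255.

0.4255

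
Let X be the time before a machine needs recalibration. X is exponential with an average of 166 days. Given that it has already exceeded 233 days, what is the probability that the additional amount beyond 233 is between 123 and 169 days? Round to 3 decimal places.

The rate is λ = 1/166 = 0.0060241 per day.
Memoryless: the residual past 233 is again Exp(λ).
P(123 < residual < 169) = e^(−λ·123) − e^(−λ·169) = 0.47665 − 0.36129 ≈ 0.115.

0.115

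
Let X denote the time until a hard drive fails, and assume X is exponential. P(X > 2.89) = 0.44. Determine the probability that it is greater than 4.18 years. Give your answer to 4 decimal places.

e^(−λ·2.89) = 0.44 ⇒ λ = −ln(0.44)/2.89 = 0.284076.
P(X > 4.18) = e^(−0.284076·4.18) = e^(−1.1874) ≈ 0.3050.

0.3050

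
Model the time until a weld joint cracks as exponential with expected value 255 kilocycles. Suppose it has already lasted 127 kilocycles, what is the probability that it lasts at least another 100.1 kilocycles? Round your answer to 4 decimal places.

The rate is λ = 1/255 = 0.00392157 per kilocycle.
The exponential is memoryless, so the remaining time is again Exp(λ): the condition X > 127 is irrelevant.
P(X > 100.1) = e^(−0.39255) ≈ 0.6753.

0.6753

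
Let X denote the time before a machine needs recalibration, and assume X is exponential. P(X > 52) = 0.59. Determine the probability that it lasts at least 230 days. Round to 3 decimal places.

e^(−λ·52) = 0.59 ⇒ λ = −ln(0.59)/52 = 0.0101468.
P(X > 230) = e^(−0.0101468·230) = e^(−2.3338) ≈ 0.097.

0.097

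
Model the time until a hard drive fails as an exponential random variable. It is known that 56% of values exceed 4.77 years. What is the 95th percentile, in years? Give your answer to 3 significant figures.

e^(−λ·4.77) = 0.56 ⇒ λ = −ln(0.56)/4.77 = 0.121555.
95th percentile: 1 − e^(−λt) = 0.95, t = −ln(0.05)/λ = 24.645 years.

24.6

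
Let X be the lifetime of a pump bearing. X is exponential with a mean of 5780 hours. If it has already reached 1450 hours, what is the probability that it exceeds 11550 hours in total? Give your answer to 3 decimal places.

The rate is λ = 1/5780 = 0.00017301 per hour.
By the memoryless property, P(X > 1450+10100 | X > 1450) = P(X > 10100).
P(X > 10100) = e^(−1.7474) ≈ 0.174.

0.174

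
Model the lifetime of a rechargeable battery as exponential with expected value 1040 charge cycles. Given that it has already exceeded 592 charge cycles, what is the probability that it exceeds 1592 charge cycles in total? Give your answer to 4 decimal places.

0.3823

The rate is λ = 1/1040 = 0.000961538 per charge cycle.
P(X > s+t | X > s) = e^(−λ(s+t))/e^(−λs) = e^(−λt), independent of s = 592.
P(X > 1000) = e^(−0.96154) ≈ 0.3823.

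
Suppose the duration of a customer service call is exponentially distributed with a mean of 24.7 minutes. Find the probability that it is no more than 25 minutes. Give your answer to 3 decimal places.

The rate is λ = 1/24.7 = 0.0404858 per minute.
P(X ≤ 25) = 1 − e^(−λ·25) = 1 − e^(−1.0121) ≈ 0.637.

0.637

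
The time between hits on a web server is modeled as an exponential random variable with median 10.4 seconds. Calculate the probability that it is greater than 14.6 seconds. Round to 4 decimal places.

For an exponential, median = ln(2)/λ, so λ = ln 2 / 10.4 = 0.0666488 per second.
P(X > 14.6) = e^(−λ·14.6) = e^(−0.97307) ≈ 0.3779.

0.3779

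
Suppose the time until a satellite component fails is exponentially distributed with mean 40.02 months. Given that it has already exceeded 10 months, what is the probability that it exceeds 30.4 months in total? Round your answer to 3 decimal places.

The rate is λ = 1/40.02 = 0.0249875 per month.
P(X > s+t | X > s) = e^(−λ(s+t))/e^(−λs) = e^(−λt), independent of s = 10.
P(X > 20.4) = e^(−0.50975) ≈ 0.601.

0.601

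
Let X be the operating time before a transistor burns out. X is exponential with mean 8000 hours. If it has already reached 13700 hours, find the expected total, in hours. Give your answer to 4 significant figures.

The rate is λ = 1/8000 = 0.000125 per hour.
By memorylessness, E[X | X > 13700] = 13700 + 1/λ = 13700 + 8000 = 21700 hours.

21700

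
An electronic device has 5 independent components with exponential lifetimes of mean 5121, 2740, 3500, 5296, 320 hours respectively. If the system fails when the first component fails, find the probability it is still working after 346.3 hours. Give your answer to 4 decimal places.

The first failure time is exponential with rate Σλ_i = 1/5121 + 1/2740 + 1/3500 + 1/5296 + 1/320 = 0.00415977 per hour.
P(min > 346.3) = e^(−0.00415977·346.3) = e^(−1.4405) ≈ 0.2368.

0.2368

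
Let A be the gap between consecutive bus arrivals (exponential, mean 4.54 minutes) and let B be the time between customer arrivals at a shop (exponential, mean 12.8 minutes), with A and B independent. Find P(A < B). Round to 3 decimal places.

λ_1 = 1/4.54 = 0.220264, λ_2 = 1/12.8 = 0.078125.
For independent exponentials, P(A < B) = λ_1/(λ_1+λ_2) = 0.220264/0.298389 ≈ 0.738.

0.738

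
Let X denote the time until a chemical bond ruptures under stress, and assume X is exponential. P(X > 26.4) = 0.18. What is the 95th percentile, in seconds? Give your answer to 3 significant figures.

e^(−λ·26.4) = 0.18 ⇒ λ = −ln(0.18)/26.4 = 0.0649545.
95th percentile: 1 − e^(−λt) = 0.95, t = −ln(0.05)/λ = 46.1205 seconds.

46.1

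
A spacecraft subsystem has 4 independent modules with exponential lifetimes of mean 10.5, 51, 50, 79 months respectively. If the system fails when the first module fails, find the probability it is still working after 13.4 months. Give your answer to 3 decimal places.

The first failure time is exponential with rate Σλ_i = 1/10.5 + 1/51 + 1/50 + 1/79 = 0.147504 per month.
P(min > 13.4) = e^(−0.147504·13.4) = e^(−1.9766) ≈ 0.139.

0.139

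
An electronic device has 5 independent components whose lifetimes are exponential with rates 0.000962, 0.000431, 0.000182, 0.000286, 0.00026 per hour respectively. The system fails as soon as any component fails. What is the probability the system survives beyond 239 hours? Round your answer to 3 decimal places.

The time to first failure is exponential with rate Σλ = 0.000962 + 0.000431 + 0.000182 + 0.000286 + 0.00026 = 0.002121.
P(min > 239) = e^(−0.002121·239) = e^(−0.50692) ≈ 0.602.

0.602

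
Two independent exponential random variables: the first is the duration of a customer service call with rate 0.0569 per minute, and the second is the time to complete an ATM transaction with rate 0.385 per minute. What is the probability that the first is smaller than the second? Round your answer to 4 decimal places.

0.1288

λ_1 = 0.0569, λ_2 = 0.385.
For independent exponentials, P(the first < the second) = λ_1/(λ_1+λ_2) = 0.0569/0.4419 ≈ 0.1288.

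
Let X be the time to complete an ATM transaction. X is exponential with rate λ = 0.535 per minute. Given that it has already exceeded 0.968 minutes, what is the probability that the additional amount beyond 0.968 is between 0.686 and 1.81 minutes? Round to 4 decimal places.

0.3131

Memoryless: the residual past 0.968 is again Exp(λ).
P(0.686 < residual < 1.81) = e^(−λ·0.686) − e^(−λ·1.81) = 0.69280 − 0.37971 ≈ 0.3131.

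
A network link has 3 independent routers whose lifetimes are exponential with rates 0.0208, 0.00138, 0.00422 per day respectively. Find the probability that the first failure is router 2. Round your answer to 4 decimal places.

0.0523

The time to first failure is exponential with rate Σλ = 0.0208 + 0.00138 + 0.00422 = 0.0264.
P(router 2 first) = λ_2/Σλ = 0.00138/0.0264 ≈ 0.0523.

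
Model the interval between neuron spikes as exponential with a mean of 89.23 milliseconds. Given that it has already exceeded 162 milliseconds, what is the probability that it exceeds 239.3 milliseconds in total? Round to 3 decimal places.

0.421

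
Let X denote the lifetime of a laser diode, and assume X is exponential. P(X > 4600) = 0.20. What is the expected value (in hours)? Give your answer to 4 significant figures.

e^(−λ·4600) = 0.20 ⇒ λ = −ln(0.20)/4600 = 0.000349878.
Mean = 1/λ = 2858.14 hours.

2858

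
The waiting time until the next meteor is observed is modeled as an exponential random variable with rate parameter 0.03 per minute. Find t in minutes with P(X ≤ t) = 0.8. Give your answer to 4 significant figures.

53.65

Set 1 − e^(−λt) = 0.8, so t = −ln(0.2)/λ = 1.6094/0.03 ≈ 53.6479 minutes.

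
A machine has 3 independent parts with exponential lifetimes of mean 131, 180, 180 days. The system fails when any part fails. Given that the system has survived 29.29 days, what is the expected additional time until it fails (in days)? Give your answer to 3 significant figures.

53.3

First-failure rate Σλ = 1/131 + 1/180 + 1/180 = 0.0187447.
By memorylessness the expected residual is 1/Σλ = 53.3484 days, regardless of the 29.29 already elapsed.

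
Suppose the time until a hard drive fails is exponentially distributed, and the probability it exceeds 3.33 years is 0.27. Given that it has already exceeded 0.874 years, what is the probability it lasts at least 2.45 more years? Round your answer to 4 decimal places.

0.3816

From e^(−λ·3.33) = 0.27, λ = −ln(0.27)/3.33 = 0.393193.
Memoryless: P(X > 0.874+2.45 | X > 0.874) = P(X > 2.45) = e^(−0.393193·2.45) ≈ 0.3816.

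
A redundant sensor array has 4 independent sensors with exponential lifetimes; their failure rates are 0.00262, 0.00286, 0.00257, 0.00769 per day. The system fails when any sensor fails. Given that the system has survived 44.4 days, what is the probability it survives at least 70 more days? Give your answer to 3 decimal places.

0.332

Time to first failure ~ Exp(Σλ) with Σλ = 0.01574.
By memorylessness, P(T > 44.4+70 | T > 44.4) = P(T > 70) = e^(−0.01574·70) ≈ 0.332.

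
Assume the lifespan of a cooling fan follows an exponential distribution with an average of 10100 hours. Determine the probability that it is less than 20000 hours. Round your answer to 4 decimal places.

The rate is λ = 1/10100 = 0.0000990099 per hour.
P(X ≤ 20000) = 1 − e^(−λ·20000) = 1 − e^(−1.9802) ≈ 0.8620.

0.8620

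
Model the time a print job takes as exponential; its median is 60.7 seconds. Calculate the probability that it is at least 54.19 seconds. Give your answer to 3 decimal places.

For an exponential, median = ln(2)/λ, so λ = ln 2 / 60.7 = 0.0114192 per second.
P(X > 54.19) = e^(−λ·54.19) = e^(−0.61881) ≈ 0.539.

0.539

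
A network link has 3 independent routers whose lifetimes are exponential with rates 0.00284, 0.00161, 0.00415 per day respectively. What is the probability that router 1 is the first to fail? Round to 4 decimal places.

0.3302

The time to first failure is exponential with rate Σλ = 0.00284 + 0.00161 + 0.00415 = 0.0086.
P(router 1 first) = λ_1/Σλ = 0.00284/0.0086 ≈ 0.3302.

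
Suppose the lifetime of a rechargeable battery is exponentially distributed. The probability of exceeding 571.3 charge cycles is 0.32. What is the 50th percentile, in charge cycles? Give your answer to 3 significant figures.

348

e^(−λ·571.3) = 0.32 ⇒ λ = −ln(0.32)/571.3 = 0.00199446.
50th percentile: 1 − e^(−λt) = 0.5, t = −ln(0.5)/λ = 347.536 charge cycles.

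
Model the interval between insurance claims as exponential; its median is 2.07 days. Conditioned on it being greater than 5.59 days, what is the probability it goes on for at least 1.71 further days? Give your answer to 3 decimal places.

For an exponential, median = ln(2)/λ, so λ = ln 2 / 2.07 = 0.334854 per day.
The exponential is memoryless, so the remaining time is again Exp(λ): the condition X > 5.59 is irrelevant.
P(X > 1.71) = e^(−0.5726) ≈ 0.564.

0.564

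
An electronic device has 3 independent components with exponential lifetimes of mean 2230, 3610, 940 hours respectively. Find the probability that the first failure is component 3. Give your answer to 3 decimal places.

Rates: λ_i = 1/mean_i → 0.00044843, 0.000277008, 0.00106383; Σλ = 0.00178927.
P(component 3 first) = λ_3/Σλ = 0.00106383/0.00178927 ≈ 0.595.

0.595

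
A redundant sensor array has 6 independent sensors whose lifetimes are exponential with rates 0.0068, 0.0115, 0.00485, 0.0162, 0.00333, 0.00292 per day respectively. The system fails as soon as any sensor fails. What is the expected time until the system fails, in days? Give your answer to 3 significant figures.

21.9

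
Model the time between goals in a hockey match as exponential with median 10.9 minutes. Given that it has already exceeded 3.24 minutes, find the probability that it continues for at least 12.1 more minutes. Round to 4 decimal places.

For an exponential, median = ln(2)/λ, so λ = ln 2 / 10.9 = 0.0635915 per minute.
By the memoryless property, P(X > 3.24+12.1 | X > 3.24) = P(X > 12.1).
P(X > 12.1) = e^(−0.76946) ≈ 0.4633.

0.4633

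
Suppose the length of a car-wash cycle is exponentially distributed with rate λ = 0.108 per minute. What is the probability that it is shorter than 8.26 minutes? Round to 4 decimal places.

P(X ≤ 8.26) = 1 − e^(−λ·8.26) = 1 − e^(−0.89208) ≈ 0.5902.

0.5902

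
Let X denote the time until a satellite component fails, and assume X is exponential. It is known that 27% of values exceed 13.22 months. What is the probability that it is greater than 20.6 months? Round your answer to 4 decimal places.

0.1300

e^(−λ·13.22) = 0.27 ⇒ λ = −ln(0.27)/13.22 = 0.0990419.
P(X > 20.6) = e^(−0.0990419·20.6) = e^(−2.0403) ≈ 0.1300.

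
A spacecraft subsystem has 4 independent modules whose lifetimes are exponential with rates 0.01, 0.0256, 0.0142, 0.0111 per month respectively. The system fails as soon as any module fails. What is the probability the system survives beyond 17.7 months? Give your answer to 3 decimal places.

0.340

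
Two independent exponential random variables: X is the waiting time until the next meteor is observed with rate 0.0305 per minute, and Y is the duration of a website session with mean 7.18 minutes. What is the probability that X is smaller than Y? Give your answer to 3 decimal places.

λ_1 = 0.0305, λ_2 = 1/7.18 = 0.139276.
For independent exponentials, P(X < Y) = λ_1/(λ_1+λ_2) = 0.0305/0.169776 ≈ 0.180.

0.180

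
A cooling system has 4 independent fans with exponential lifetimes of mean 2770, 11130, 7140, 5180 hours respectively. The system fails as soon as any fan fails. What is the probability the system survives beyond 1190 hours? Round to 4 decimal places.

The first failure time is exponential with rate Σλ_i = 1/2770 + 1/11130 + 1/7140 + 1/5180 = 0.000783964 per hour.
P(min > 1190) = e^(−0.000783964·1190) = e^(−0.93292) ≈ 0.3934.

0.3934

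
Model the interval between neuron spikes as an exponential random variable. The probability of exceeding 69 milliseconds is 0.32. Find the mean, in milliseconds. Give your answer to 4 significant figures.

e^(−λ·69) = 0.32 ⇒ λ = −ln(0.32)/69 = 0.0165135.
Mean = 1/λ = 60.5564 milliseconds.

60.56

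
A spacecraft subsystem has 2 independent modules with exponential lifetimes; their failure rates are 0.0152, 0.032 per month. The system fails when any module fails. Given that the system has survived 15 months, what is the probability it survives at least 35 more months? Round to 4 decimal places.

Time to first failure ~ Exp(Σλ) with Σλ = 0.0472.
By memorylessness, P(T > 15+35 | T > 15) = P(T > 35) = e^(−0.0472·35) ≈ 0.1917.

0.1917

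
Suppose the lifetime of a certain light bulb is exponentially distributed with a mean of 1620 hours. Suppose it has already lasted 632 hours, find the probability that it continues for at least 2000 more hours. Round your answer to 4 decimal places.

The rate is λ = 1/1620 = 0.000617284 per hour.
P(X > s+t | X > s) = e^(−λ(s+t))/e^(−λs) = e^(−λt), independent of s = 632.
P(X > 2000) = e^(−1.2346) ≈ 0.2910.

0.2910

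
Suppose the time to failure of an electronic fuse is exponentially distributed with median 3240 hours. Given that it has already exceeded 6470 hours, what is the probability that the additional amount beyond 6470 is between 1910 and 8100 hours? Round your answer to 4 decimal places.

0.4878

For an exponential, median = ln(2)/λ, so λ = ln 2 / 3240 = 0.000213934 per hour.
Memoryless: the residual past 6470 is again Exp(λ).
P(1910 < residual < 8100) = e^(−λ·1910) − e^(−λ·8100) = 0.66457 − 0.17678 ≈ 0.4878.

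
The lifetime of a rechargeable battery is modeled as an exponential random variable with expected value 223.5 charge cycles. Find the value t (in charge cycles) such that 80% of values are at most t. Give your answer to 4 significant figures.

359.7

The rate is λ = 1/223.5 = 0.00447427 per charge cycle.
Set 1 − e^(−λt) = 0.8, so t = −ln(0.2)/λ = 1.6094/0.00447427 ≈ 359.709 charge cycles.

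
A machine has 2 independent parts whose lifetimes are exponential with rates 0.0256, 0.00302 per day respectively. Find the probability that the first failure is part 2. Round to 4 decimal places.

0.1055

The time to first failure is exponential with rate Σλ = 0.0256 + 0.00302 = 0.02862.
P(part 2 first) = λ_2/Σλ = 0.00302/0.02862 ≈ 0.1055.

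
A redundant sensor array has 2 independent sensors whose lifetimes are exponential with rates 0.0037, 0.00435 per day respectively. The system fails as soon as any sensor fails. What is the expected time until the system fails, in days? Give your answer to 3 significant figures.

The time to first failure is exponential with rate Σλ = 0.0037 + 0.00435 = 0.00805.
E[min] = 1/Σλ = 1/0.00805 = 124.224 days.

124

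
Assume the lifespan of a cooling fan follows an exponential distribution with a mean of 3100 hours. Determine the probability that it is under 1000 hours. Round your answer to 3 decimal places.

The rate is λ = 1/3100 = 0.000322581 per hour.
P(X ≤ 1000) = 1 − e^(−λ·1000) = 1 − e^(−0.32258) ≈ 0.276.

0.276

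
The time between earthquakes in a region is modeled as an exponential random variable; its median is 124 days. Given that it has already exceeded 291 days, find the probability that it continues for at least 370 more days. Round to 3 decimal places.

For an exponential, median = ln(2)/λ, so λ = ln 2 / 124 = 0.0055899 per day.
The exponential is memoryless, so the remaining time is again Exp(λ): the condition X > 291 is irrelevant.
P(X > 370) = e^(−2.0683) ≈ 0.126.

0.126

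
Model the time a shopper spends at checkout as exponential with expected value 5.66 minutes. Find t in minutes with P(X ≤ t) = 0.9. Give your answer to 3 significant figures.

The rate is λ = 1/5.66 = 0.176678 per minute.
Set 1 − e^(−λt) = 0.9, so t = −ln(0.1)/λ = 2.3026/0.176678 ≈ 13.0326 minutes.

13.0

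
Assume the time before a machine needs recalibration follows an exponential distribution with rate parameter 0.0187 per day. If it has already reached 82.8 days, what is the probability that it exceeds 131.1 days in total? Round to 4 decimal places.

0.4053

By the memoryless property, P(X > 82.8+48.3 | X > 82.8) = P(X > 48.3).
P(X > 48.3) = e^(−0.90321) ≈ 0.4053.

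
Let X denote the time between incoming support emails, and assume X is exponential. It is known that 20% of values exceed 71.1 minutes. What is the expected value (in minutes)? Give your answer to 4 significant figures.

44.18

e^(−λ·71.1) = 0.20 ⇒ λ = −ln(0.20)/71.1 = 0.0226363.
Mean = 1/λ = 44.1769 minutes.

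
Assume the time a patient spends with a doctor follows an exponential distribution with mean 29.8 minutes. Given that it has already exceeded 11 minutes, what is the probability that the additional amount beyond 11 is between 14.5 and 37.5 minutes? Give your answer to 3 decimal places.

The rate is λ = 1/29.8 = 0.033557 per minute.
Memoryless: the residual past 11 is again Exp(λ).
P(14.5 < residual < 37.5) = e^(−λ·14.5) − e^(−λ·37.5) = 0.61473 − 0.28411 ≈ 0.331.

0.331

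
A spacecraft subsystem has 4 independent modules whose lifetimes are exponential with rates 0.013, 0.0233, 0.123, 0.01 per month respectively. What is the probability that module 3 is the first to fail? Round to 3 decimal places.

0.727

The time to first failure is exponential with rate Σλ = 0.013 + 0.0233 + 0.123 + 0.01 = 0.1693.
P(module 3 first) = λ_3/Σλ = 0.123/0.1693 ≈ 0.727.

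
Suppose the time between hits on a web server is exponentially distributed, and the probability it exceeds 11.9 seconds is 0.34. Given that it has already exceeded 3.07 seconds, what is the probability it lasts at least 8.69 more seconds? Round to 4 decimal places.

0.4548

From e^(−λ·11.9) = 0.34, λ = −ln(0.34)/11.9 = 0.0906563.
Memoryless: P(X > 3.07+8.69 | X > 3.07) = P(X > 8.69) = e^(−0.0906563·8.69) ≈ 0.4548.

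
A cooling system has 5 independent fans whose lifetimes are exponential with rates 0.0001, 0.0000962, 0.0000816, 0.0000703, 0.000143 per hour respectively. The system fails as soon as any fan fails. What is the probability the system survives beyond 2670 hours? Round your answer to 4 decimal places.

0.2695

The time to first failure is exponential with rate Σλ = 0.0001 + 0.0000962 + 0.0000816 + 0.0000703 + 0.000143 = 0.0004911.
P(min > 2670) = e^(−0.0004911·2670) = e^(−1.3112) ≈ 0.2695.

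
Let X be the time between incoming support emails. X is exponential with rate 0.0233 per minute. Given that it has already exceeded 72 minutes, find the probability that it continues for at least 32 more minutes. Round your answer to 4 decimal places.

0.4744

P(X > s+t | X > s) = e^(−λ(s+t))/e^(−λs) = e^(−λt), independent of s = 72.
P(X > 32) = e^(−0.7456) ≈ 0.4744.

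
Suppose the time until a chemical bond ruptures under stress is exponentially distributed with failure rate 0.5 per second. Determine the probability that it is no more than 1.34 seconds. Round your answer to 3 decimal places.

0.488

P(X ≤ 1.34) = 1 − e^(−λ·1.34) = 1 − e^(−0.67) ≈ 0.488.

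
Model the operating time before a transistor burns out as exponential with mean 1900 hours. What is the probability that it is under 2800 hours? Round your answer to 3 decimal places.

The rate is λ = 1/1900 = 0.000526316 per hour.
P(X ≤ 2800) = 1 − e^(−λ·2800) = 1 − e^(−1.4737) ≈ 0.771.

0.771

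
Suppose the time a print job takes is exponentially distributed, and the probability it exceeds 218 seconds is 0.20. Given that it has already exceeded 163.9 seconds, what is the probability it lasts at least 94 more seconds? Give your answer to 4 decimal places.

From e^(−λ·218) = 0.20, λ = −ln(0.20)/218 = 0.00738274.
Memoryless: P(X > 163.9+94 | X > 163.9) = P(X > 94) = e^(−0.00738274·94) ≈ 0.4996.

0.4996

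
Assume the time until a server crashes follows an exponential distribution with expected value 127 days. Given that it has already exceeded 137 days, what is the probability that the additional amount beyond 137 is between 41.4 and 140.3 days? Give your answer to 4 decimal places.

The rate is λ = 1/127 = 0.00787402 per day.
Memoryless: the residual past 137 is again Exp(λ).
P(41.4 < residual < 140.3) = e^(−λ·41.4) − e^(−λ·140.3) = 0.72182 − 0.33130 ≈ 0.3905.

0.3905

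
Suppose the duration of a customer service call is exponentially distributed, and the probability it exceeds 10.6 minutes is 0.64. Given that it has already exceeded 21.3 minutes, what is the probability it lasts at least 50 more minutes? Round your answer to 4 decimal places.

From e^(−λ·10.6) = 0.64, λ = −ln(0.64)/10.6 = 0.0421026.
Memoryless: P(X > 21.3+50 | X > 21.3) = P(X > 50) = e^(−0.0421026·50) ≈ 0.1218.

0.1218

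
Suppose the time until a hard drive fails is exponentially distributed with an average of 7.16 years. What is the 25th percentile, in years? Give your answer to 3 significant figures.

2.06

The rate is λ = 1/7.16 = 0.139665 per year.
Set 1 − e^(−λt) = 0.25, so t = −ln(0.75)/λ = 0.28768/0.139665 ≈ 2.0598 years.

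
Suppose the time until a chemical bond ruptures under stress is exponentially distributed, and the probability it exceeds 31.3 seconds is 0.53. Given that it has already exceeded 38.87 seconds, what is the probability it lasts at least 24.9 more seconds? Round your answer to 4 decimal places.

From e^(−λ·31.3) = 0.53, λ = −ln(0.53)/31.3 = 0.0202837.
Memoryless: P(X > 38.87+24.9 | X > 38.87) = P(X > 24.9) = e^(−0.0202837·24.9) ≈ 0.6035.

0.6035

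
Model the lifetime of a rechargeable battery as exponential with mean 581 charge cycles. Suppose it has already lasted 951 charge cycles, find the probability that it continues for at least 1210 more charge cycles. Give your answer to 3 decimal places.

The rate is λ = 1/581 = 0.00172117 per charge cycle.
The exponential is memoryless, so the remaining time is again Exp(λ): the condition X > 951 is irrelevant.
P(X > 1210) = e^(−2.0826) ≈ 0.125.

0.125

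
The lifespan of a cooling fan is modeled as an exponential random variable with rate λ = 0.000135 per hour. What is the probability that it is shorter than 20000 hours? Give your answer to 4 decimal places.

P(X ≤ 20000) = 1 − e^(−λ·20000) = 1 − e^(−2.7) ≈ 0.9328.

0.9328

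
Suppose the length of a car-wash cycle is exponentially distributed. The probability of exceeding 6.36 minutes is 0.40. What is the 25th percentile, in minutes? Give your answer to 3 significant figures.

2.00

e^(−λ·6.36) = 0.40 ⇒ λ = −ln(0.40)/6.36 = 0.144071.
25th percentile: 1 − e^(−λt) = 0.25, t = −ln(0.75)/λ = 1.99681 minutes.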